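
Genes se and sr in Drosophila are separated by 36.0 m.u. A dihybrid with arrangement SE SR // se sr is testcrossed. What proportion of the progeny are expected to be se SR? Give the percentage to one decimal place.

A map distance of 36.0 m.u. corresponds to a recombination frequency of 0.360.
The F1 is SE SR / se sr, so se SR is a recombinant gamete class with expected frequency r/2 = 0.360/2 = 0.1800.
That is 0.1800 = 18.0% of the progeny.

18.0%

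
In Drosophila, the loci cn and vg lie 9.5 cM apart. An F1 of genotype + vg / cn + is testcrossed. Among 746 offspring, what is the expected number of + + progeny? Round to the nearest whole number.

A map distance of 9.5 cM corresponds to a recombination frequency of 0.095.
The F1 is + vg / cn +, so + + is a recombinant gamete class with expected frequency r/2 = 0.095/2 = 0.0475.
Expected number = 0.0475 × 746 = 35.44 ≈ 35.

35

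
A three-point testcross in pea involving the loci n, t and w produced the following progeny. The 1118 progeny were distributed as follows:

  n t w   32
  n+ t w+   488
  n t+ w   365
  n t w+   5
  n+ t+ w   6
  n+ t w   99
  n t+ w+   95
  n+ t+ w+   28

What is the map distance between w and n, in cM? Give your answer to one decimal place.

18.3 cM

The two most frequent reciprocal classes, n t+ w and n+ t w+, are the parental types, so the F1 was n t+ w / n+ t w+.
The two rarest classes, n+ t+ w and n t w+, are the double crossovers. Comparing them with the parentals, only the n allele has switched, so n is the middle locus and the order is w – n – t.
Crossovers in the w–n interval produce the single-crossover classes n t+ w+ and n+ t w (95 + 99 = 194) plus the double crossovers (11).
RF(w–n) = (194 + 11) / 1118 = 205/1118 = 0.1834 → 18.3 cM.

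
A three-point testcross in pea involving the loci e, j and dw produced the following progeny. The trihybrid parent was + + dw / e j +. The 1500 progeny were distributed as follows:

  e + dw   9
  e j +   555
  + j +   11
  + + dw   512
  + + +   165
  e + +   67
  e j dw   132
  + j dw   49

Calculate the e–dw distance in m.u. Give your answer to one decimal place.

21.1 m.u.

The two rarest classes, e + dw and + j +, are the double crossovers. Comparing them with the parentals, only the e allele has switched, so e is the middle locus and the order is dw – e – j.
Crossovers in the dw–e interval produce the single-crossover classes + + + and e j dw (165 + 132 = 297) plus the double crossovers (20).
RF(dw–e) = (297 + 20) / 1500 = 317/1500 = 0.2113 → 21.1 m.u.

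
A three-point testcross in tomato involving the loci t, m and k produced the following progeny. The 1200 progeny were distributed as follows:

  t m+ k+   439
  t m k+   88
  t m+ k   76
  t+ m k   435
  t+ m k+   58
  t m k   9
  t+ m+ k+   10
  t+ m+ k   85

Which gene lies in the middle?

t

The two most frequent reciprocal classes, t+ m k and t m+ k+, are the parental types, so the F1 was t+ m k / t m+ k+.
The two rarest classes, t m k and t+ m+ k+, are the double crossovers. Comparing them with the parentals, only the t allele has switched, so t is the middle locus and the order is m – t – k.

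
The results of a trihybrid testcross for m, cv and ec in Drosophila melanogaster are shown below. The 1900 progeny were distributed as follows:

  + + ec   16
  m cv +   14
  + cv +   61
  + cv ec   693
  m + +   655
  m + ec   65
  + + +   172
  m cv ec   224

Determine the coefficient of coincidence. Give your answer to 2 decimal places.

The two most frequent reciprocal classes, m + + and + cv ec, are the parental types, so the F1 was m + + / + cv ec.
The two rarest classes, m cv + and + + ec, are the double crossovers. Comparing them with the parentals, only the cv allele has switched, so cv is the middle locus and the order is m – cv – ec.
m–cv: (396 + 30)/1900 = 0.2242; cv–ec: (126 + 30)/1900 = 0.0821.
Expected DCO frequency = 0.2242 × 0.0821 ≈ 0.01841; observed = 30/1900 ≈ 0.01579.
Coefficient of coincidence = 0.01579/0.01841 ≈ 0.86.

0.86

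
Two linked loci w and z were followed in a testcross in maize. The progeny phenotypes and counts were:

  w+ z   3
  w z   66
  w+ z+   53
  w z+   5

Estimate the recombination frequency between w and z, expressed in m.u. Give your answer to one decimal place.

The two most frequent classes, w+ z+ (53) and w z (66), are the parental types, so the F1 was w+ z+ / w z.
The recombinant classes are w+ z and w z+: 3 + 5 = 8.
Recombination frequency = 8/127 = 0.0630 ≈ 6.3%, i.e. 6.3 m.u.

6.3 m.u.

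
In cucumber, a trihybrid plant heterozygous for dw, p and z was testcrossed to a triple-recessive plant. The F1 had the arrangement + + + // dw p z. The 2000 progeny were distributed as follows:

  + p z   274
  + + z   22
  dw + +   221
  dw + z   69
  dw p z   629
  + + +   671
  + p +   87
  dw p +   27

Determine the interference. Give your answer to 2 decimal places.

0.12

The two rarest classes, + + z and dw p +, are the double crossovers. Comparing them with the parentals, only the z allele has switched, so z is the middle locus and the order is dw – z – p.
dw–z: (495 + 49)/2000 = 0.2720; z–p: (156 + 49)/2000 = 0.1025.
Expected DCO frequency = 0.2720 × 0.1025 ≈ 0.02788; observed = 49/2000 ≈ 0.02450.
Coefficient of coincidence = 0.02450/0.02788 ≈ 0.88; interference = 1 − 0.88 = 0.12.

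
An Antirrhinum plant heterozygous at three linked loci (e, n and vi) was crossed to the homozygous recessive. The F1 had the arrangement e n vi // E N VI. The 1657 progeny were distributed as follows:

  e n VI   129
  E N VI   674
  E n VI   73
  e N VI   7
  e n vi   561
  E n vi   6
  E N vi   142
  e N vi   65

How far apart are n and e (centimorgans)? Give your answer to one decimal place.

The two rarest classes, E n vi and e N VI, are the double crossovers. Comparing them with the parentals, only the e allele has switched, so e is the middle locus and the order is n – e – vi.
Crossovers in the n–e interval produce the single-crossover classes e N vi and E n VI (65 + 73 = 138) plus the double crossovers (13).
RF(n–e) = (138 + 13) / 1657 = 151/1657 = 0.0911 → 9.1 centimorgans.

9.1 centimorgans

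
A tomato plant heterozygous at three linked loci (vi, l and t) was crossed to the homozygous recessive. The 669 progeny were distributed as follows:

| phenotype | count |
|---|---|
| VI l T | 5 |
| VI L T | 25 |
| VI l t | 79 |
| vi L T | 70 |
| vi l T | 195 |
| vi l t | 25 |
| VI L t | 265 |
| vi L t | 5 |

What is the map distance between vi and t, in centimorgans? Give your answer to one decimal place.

9.0 centimorgans

The two most frequent reciprocal classes, vi l T and VI L t, are the parental types, so the F1 was vi l T / VI L t.
The two rarest classes, VI l T and vi L t, are the double crossovers. Comparing them with the parentals, only the vi allele has switched, so vi is the middle locus and the order is l – vi – t.
Crossovers in the vi–t interval produce the single-crossover classes vi l t and VI L T (25 + 25 = 50) plus the double crossovers (10).
RF(vi–t) = (50 + 10) / 669 = 60/669 = 0.0897 → 9.0 centimorgans.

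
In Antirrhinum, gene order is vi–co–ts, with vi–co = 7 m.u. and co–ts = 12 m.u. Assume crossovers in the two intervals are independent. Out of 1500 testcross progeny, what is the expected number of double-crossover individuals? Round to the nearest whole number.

Map distances give recombination frequencies of 0.070 and 0.120 for the two intervals.
With no interference, expected double-crossover frequency = 0.070 × 0.120 = 0.00840.
Expected number = 0.00840 × 1500 = 12.60 ≈ 13.

13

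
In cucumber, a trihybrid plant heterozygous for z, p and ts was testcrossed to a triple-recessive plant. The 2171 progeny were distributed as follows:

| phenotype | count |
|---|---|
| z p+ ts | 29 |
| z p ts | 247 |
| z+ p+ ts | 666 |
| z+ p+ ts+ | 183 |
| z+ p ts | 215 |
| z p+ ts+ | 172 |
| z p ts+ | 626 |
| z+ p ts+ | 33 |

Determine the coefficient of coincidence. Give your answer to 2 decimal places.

The two most frequent reciprocal classes, z p ts+ and z+ p+ ts, are the parental types, so the F1 was z p ts+ / z+ p+ ts.
The two rarest classes, z+ p ts+ and z p+ ts, are the double crossovers. Comparing them with the parentals, only the z allele has switched, so z is the middle locus and the order is p – z – ts.
p–z: (387 + 62)/2171 = 0.2068; z–ts: (430 + 62)/2171 = 0.2266.
Expected DCO frequency = 0.2068 × 0.2266 ≈ 0.04686; observed = 62/2171 ≈ 0.02856.
Coefficient of coincidence = 0.02856/0.04686 ≈ 0.61.

0.61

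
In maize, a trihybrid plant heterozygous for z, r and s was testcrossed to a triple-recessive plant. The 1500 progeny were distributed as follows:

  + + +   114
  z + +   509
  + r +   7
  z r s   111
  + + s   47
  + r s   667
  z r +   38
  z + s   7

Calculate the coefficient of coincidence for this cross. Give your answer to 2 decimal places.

0.89

The two most frequent reciprocal classes, + r s and z + +, are the parental types, so the F1 was + r s / z + +.
The two rarest classes, + r + and z + s, are the double crossovers. Comparing them with the parentals, only the s allele has switched, so s is the middle locus and the order is z – s – r.
z–s: (225 + 14)/1500 = 0.1593; s–r: (85 + 14)/1500 = 0.0660.
Expected DCO frequency = 0.1593 × 0.0660 ≈ 0.01051; observed = 14/1500 ≈ 0.00933.
Coefficient of coincidence = 0.00933/0.01051 ≈ 0.89.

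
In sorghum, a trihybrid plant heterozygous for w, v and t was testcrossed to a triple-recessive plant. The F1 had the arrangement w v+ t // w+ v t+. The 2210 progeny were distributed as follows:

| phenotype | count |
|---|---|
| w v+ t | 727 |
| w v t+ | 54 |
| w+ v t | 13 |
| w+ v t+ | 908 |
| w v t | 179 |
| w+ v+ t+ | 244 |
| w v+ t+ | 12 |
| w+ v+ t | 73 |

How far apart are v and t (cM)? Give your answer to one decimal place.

The two rarest classes, w v+ t+ and w+ v t, are the double crossovers. Comparing them with the parentals, only the t allele has switched, so t is the middle locus and the order is w – t – v.
Crossovers in the t–v interval produce the single-crossover classes w v t and w+ v+ t+ (179 + 244 = 423) plus the double crossovers (25).
RF(t–v) = (423 + 25) / 2210 = 448/2210 = 0.2027 → 20.3 cM.

20.3 cM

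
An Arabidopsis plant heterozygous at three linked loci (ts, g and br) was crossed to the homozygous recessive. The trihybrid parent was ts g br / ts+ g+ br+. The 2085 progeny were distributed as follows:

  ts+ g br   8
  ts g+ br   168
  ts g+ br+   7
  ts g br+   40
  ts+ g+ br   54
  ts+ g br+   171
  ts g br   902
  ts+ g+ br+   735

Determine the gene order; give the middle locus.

The two rarest classes, ts+ g br and ts g+ br+, are the double crossovers. Comparing them with the parentals, only the ts allele has switched, so ts is the middle locus and the order is br – ts – g.

ts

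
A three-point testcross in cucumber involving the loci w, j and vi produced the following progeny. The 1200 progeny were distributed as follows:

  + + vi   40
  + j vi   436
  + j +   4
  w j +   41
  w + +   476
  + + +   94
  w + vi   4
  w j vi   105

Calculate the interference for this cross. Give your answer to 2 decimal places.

0.48

The two most frequent reciprocal classes, + j vi and w + +, are the parental types, so the F1 was + j vi / w + +.
The two rarest classes, + j + and w + vi, are the double crossovers. Comparing them with the parentals, only the vi allele has switched, so vi is the middle locus and the order is w – vi – j.
w–vi: (199 + 8)/1200 = 0.1725; vi–j: (81 + 8)/1200 = 0.0742.
Expected DCO frequency = 0.1725 × 0.0742 ≈ 0.01280; observed = 8/1200 ≈ 0.00667.
Coefficient of coincidence = 0.00667/0.01280 ≈ 0.52; interference = 1 − 0.52 = 0.48.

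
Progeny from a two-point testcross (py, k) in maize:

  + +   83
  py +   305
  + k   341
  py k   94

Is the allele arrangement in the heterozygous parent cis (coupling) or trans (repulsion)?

trans

The two most frequent classes are + k (341) and py + (305); these are the parental (non-recombinant) types.
So the F1 carried + k on one chromosome and py + on the other — the recessive alleles are on opposite chromosomes (trans / repulsion).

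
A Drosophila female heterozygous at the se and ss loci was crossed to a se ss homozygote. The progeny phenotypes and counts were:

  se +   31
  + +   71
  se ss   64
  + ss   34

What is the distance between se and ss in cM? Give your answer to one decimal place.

32.5 cM

The two most frequent classes, + + (71) and se ss (64), are the parental types, so the F1 was + + / se ss.
The recombinant classes are + ss and se +: 34 + 31 = 65.
Recombination frequency = 65/200 = 0.3250 ≈ 32.5%, i.e. 32.5 cM.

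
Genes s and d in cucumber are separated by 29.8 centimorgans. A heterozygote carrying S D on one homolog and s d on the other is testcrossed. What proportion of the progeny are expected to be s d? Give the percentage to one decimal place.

35.1%

A map distance of 29.8 centimorgans corresponds to a recombination frequency of 0.298.
The F1 is S D / s d, so s d is a parental gamete class with expected frequency (1 − r)/2 = 0.702/2 = 0.3510.
That is 0.3510 = 35.1% of the progeny.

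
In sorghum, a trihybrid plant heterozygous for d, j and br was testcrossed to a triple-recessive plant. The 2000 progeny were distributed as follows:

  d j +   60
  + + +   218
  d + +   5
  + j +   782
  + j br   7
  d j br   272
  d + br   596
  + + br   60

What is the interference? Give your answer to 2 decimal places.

0.64

The two most frequent reciprocal classes, + j + and d + br, are the parental types, so the F1 was + j + / d + br.
The two rarest classes, + j br and d + +, are the double crossovers. Comparing them with the parentals, only the br allele has switched, so br is the middle locus and the order is d – br – j.
d–br: (120 + 12)/2000 = 0.0660; br–j: (490 + 12)/2000 = 0.2510.
Expected DCO frequency = 0.0660 × 0.2510 ≈ 0.01657; observed = 12/2000 ≈ 0.00600.
Coefficient of coincidence = 0.00600/0.01657 ≈ 0.36; interference = 1 − 0.36 = 0.64.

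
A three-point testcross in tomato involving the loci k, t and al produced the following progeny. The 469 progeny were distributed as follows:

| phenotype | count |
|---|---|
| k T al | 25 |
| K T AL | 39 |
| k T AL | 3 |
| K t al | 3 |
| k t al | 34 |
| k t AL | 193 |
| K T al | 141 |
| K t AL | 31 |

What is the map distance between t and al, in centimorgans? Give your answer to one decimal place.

16.8 centimorgans

The two most frequent reciprocal classes, K T al and k t AL, are the parental types, so the F1 was K T al / k t AL.
The two rarest classes, K t al and k T AL, are the double crossovers. Comparing them with the parentals, only the t allele has switched, so t is the middle locus and the order is k – t – al.
Crossovers in the t–al interval produce the single-crossover classes K T AL and k t al (39 + 34 = 73) plus the double crossovers (6).
RF(t–al) = (73 + 6) / 469 = 79/469 = 0.1684 → 16.8 centimorgans.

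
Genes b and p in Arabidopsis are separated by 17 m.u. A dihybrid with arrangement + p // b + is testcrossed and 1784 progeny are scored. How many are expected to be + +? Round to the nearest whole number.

152

A map distance of 17 m.u. corresponds to a recombination frequency of 0.170.
The F1 is + p / b +, so + + is a recombinant gamete class with expected frequency r/2 = 0.170/2 = 0.0850.
Expected number = 0.0850 × 1784 = 151.64 ≈ 152.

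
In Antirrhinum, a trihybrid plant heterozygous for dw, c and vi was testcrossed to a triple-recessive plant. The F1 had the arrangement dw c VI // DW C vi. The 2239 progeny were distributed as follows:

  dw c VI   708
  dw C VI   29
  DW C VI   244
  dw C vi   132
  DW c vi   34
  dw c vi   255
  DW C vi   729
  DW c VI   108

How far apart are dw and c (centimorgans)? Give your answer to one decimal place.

The two rarest classes, dw C VI and DW c vi, are the double crossovers. Comparing them with the parentals, only the c allele has switched, so c is the middle locus and the order is dw – c – vi.
Crossovers in the dw–c interval produce the single-crossover classes DW c VI and dw C vi (108 + 132 = 240) plus the double crossovers (63).
RF(dw–c) = (240 + 63) / 2239 = 303/2239 = 0.1353 → 13.5 centimorgans.

13.5 centimorgans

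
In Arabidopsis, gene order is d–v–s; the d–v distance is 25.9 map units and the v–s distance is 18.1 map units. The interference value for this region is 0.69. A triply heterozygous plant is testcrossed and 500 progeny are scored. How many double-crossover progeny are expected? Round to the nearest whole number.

7

Map distances give recombination frequencies of 0.259 and 0.181 for the two intervals.
With interference 0.69 (so coincidence = 0.31), expected double-crossover frequency = 0.259 × 0.181 × 0.31 = 0.01453.
Expected number = 0.01453 × 500 = 7.27 ≈ 7.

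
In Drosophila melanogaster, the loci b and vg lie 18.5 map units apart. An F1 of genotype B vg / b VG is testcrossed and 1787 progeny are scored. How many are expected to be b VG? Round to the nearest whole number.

A map distance of 18.5 map units corresponds to a recombination frequency of 0.185.
The F1 is B vg / b VG, so b VG is a parental gamete class with expected frequency (1 − r)/2 = 0.815/2 = 0.4075.
Expected number = 0.4075 × 1787 = 728.20 ≈ 728.

728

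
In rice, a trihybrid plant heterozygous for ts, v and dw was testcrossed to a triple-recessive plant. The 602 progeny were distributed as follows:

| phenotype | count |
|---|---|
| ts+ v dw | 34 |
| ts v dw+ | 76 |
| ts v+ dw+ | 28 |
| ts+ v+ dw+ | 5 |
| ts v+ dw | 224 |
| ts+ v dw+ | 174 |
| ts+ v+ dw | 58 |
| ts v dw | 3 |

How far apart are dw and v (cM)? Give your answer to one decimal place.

11.6 cM

The two most frequent reciprocal classes, ts v+ dw and ts+ v dw+, are the parental types, so the F1 was ts v+ dw / ts+ v dw+.
The two rarest classes, ts v dw and ts+ v+ dw+, are the double crossovers. Comparing them with the parentals, only the v allele has switched, so v is the middle locus and the order is dw – v – ts.
Crossovers in the dw–v interval produce the single-crossover classes ts v+ dw+ and ts+ v dw (28 + 34 = 62) plus the double crossovers (8).
RF(dw–v) = (62 + 8) / 602 = 70/602 = 0.1163 → 11.6 cM.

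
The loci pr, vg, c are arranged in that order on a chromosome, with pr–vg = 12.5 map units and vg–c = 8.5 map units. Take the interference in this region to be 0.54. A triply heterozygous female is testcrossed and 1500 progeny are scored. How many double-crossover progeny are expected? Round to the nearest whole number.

7

Map distances give recombination frequencies of 0.125 and 0.085 for the two intervals.
With interference 0.54 (so coincidence = 0.46), expected double-crossover frequency = 0.125 × 0.085 × 0.46 = 0.00489.
Expected number = 0.00489 × 1500 = 7.33 ≈ 7.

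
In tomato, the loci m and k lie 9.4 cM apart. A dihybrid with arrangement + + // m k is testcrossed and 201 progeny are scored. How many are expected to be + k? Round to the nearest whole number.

9

A map distance of 9.4 cM corresponds to a recombination frequency of 0.094.
The F1 is + + / m k, so + k is a recombinant gamete class with expected frequency r/2 = 0.094/2 = 0.0470.
Expected number = 0.0470 × 201 = 9.45 ≈ 9.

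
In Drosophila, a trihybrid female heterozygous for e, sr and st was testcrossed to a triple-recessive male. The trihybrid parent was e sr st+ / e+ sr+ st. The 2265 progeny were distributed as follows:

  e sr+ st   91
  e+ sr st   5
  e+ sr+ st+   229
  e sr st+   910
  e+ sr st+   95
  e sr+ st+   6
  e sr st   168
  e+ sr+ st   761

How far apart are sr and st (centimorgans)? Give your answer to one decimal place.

The two rarest classes, e sr+ st+ and e+ sr st, are the double crossovers. Comparing them with the parentals, only the sr allele has switched, so sr is the middle locus and the order is st – sr – e.
Crossovers in the st–sr interval produce the single-crossover classes e sr st and e+ sr+ st+ (168 + 229 = 397) plus the double crossovers (11).
RF(st–sr) = (397 + 11) / 2265 = 408/2265 = 0.1801 → 18.0 centimorgans.

18.0 centimorgans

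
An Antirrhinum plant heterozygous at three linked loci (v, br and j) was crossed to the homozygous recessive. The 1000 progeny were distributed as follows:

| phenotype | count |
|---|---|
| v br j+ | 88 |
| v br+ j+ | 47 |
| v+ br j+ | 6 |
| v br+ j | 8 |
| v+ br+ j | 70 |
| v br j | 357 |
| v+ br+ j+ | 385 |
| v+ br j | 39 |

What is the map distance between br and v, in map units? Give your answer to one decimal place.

The two most frequent reciprocal classes, v+ br+ j+ and v br j, are the parental types, so the F1 was v+ br+ j+ / v br j.
The two rarest classes, v+ br j+ and v br+ j, are the double crossovers. Comparing them with the parentals, only the br allele has switched, so br is the middle locus and the order is v – br – j.
Crossovers in the v–br interval produce the single-crossover classes v br+ j+ and v+ br j (47 + 39 = 86) plus the double crossovers (14).
RF(v–br) = (86 + 14) / 1000 = 100/1000 = 0.1000 → 10.0 map units.

10.0 map units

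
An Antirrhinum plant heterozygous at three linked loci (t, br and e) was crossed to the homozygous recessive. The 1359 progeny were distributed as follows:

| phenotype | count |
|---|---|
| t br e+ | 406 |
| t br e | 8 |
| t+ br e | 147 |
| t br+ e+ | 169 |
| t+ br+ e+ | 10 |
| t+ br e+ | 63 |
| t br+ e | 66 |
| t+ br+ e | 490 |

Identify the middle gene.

The two most frequent reciprocal classes, t+ br+ e and t br e+, are the parental types, so the F1 was t+ br+ e / t br e+.
The two rarest classes, t+ br+ e+ and t br e, are the double crossovers. Comparing them with the parentals, only the e allele has switched, so e is the middle locus and the order is t – e – br.

e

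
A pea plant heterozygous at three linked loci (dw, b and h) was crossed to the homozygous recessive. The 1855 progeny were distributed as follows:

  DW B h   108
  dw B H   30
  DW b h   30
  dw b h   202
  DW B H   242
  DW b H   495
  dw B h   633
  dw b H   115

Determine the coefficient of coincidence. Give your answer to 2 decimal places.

The two most frequent reciprocal classes, DW b H and dw B h, are the parental types, so the F1 was DW b H / dw B h.
The two rarest classes, DW b h and dw B H, are the double crossovers. Comparing them with the parentals, only the h allele has switched, so h is the middle locus and the order is b – h – dw.
b–h: (444 + 60)/1855 = 0.2717; h–dw: (223 + 60)/1855 = 0.1526.
Expected DCO frequency = 0.2717 × 0.1526 ≈ 0.04146; observed = 60/1855 ≈ 0.03235.
Coefficient of coincidence = 0.03235/0.04146 ≈ 0.78.

0.78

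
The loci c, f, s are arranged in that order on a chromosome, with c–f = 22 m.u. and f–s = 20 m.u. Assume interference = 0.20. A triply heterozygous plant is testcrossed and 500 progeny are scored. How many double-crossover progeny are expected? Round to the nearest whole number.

18

Map distances give recombination frequencies of 0.220 and 0.200 for the two intervals.
With interference 0.20 (so coincidence = 0.80), expected double-crossover frequency = 0.220 × 0.200 × 0.80 = 0.03520.
Expected number = 0.03520 × 500 = 17.60 ≈ 18.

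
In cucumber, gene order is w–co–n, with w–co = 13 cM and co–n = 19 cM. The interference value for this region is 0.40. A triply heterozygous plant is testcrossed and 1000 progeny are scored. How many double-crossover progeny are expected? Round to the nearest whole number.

Map distances give recombination frequencies of 0.130 and 0.190 for the two intervals.
With interference 0.40 (so coincidence = 0.60), expected double-crossover frequency = 0.130 × 0.190 × 0.60 = 0.01482.
Expected number = 0.01482 × 1000 = 14.82 ≈ 15.

15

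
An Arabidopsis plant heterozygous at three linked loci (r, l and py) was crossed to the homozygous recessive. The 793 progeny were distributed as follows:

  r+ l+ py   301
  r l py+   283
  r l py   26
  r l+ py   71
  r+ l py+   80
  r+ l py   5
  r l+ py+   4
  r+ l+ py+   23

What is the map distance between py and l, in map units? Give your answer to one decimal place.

The two most frequent reciprocal classes, r l py+ and r+ l+ py, are the parental types, so the F1 was r l py+ / r+ l+ py.
The two rarest classes, r l+ py+ and r+ l py, are the double crossovers. Comparing them with the parentals, only the l allele has switched, so l is the middle locus and the order is r – l – py.
Crossovers in the l–py interval produce the single-crossover classes r l py and r+ l+ py+ (26 + 23 = 49) plus the double crossovers (9).
RF(l–py) = (49 + 9) / 793 = 58/793 = 0.0731 → 7.3 map units.

7.3 map units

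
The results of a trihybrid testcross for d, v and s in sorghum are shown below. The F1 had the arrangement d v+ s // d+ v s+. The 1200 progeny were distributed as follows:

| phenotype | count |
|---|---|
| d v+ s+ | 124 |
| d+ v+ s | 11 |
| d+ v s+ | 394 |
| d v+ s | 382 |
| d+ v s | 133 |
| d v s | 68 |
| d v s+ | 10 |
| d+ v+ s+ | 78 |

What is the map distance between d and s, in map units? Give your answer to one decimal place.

The two rarest classes, d+ v+ s and d v s+, are the double crossovers. Comparing them with the parentals, only the d allele has switched, so d is the middle locus and the order is s – d – v.
Crossovers in the s–d interval produce the single-crossover classes d v+ s+ and d+ v s (124 + 133 = 257) plus the double crossovers (21).
RF(s–d) = (257 + 21) / 1200 = 278/1200 = 0.2317 → 23.2 map units.

23.2 map units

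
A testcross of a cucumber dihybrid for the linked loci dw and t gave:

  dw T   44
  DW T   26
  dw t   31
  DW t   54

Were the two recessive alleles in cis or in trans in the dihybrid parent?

The two most frequent classes are DW t (54) and dw T (44); these are the parental (non-recombinant) types.
So the F1 carried DW t on one chromosome and dw T on the other — the recessive alleles are on opposite chromosomes (trans / repulsion).

trans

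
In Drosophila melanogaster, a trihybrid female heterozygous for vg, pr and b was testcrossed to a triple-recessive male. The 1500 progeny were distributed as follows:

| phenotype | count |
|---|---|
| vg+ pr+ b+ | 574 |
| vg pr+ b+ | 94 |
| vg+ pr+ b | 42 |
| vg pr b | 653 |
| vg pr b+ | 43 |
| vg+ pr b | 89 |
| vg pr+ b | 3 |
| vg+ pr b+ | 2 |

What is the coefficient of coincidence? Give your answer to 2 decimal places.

0.44

The two most frequent reciprocal classes, vg pr b and vg+ pr+ b+, are the parental types, so the F1 was vg pr b / vg+ pr+ b+.
The two rarest classes, vg pr+ b and vg+ pr b+, are the double crossovers. Comparing them with the parentals, only the pr allele has switched, so pr is the middle locus and the order is vg – pr – b.
vg–pr: (183 + 5)/1500 = 0.1253; pr–b: (85 + 5)/1500 = 0.0600.
Expected DCO frequency = 0.1253 × 0.0600 ≈ 0.00752; observed = 5/1500 ≈ 0.00333.
Coefficient of coincidence = 0.00333/0.00752 ≈ 0.44.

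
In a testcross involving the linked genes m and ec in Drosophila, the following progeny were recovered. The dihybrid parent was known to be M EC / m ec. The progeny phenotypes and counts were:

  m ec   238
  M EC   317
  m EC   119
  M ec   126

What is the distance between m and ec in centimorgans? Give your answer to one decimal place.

30.6 centimorgans

The recombinant classes are M ec and m EC: 126 + 119 = 245.
Recombination frequency = 245/800 = 0.3063 ≈ 30.6%, i.e. 30.6 centimorgans.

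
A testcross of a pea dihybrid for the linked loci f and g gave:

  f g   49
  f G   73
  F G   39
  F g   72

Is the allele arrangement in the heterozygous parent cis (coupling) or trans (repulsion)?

The two most frequent classes are F g (72) and f G (73); these are the parental (non-recombinant) types.
So the F1 carried F g on one chromosome and f G on the other — the recessive alleles are on opposite chromosomes (trans / repulsion).

trans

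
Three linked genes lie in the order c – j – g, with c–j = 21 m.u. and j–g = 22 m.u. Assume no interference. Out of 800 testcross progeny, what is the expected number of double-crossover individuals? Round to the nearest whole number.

37

Map distances give recombination frequencies of 0.210 and 0.220 for the two intervals.
With no interference, expected double-crossover frequency = 0.210 × 0.220 = 0.04620.
Expected number = 0.04620 × 800 = 36.96 ≈ 37.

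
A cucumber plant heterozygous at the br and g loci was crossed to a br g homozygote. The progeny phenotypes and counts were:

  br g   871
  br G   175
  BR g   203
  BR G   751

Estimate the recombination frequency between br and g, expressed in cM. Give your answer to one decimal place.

The two most frequent classes, BR G (751) and br g (871), are the parental types, so the F1 was BR G / br g.
The recombinant classes are BR g and br G: 203 + 175 = 378.
Recombination frequency = 378/2000 = 0.1890 ≈ 18.9%, i.e. 18.9 cM.

18.9 cM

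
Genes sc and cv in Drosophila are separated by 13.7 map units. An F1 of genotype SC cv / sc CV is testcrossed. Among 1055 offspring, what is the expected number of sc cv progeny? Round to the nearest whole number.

72

A map distance of 13.7 map units corresponds to a recombination frequency of 0.137.
The F1 is SC cv / sc CV, so sc cv is a recombinant gamete class with expected frequency r/2 = 0.137/2 = 0.0685.
Expected number = 0.0685 × 1055 = 72.27 ≈ 72.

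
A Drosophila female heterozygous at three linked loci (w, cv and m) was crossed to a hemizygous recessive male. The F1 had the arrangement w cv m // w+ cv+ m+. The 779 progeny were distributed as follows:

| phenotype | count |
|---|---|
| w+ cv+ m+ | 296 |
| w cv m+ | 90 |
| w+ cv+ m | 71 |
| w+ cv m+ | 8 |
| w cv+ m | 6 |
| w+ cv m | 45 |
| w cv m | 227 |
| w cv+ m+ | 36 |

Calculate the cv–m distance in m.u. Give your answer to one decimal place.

22.5 m.u.

The two rarest classes, w cv+ m and w+ cv m+, are the double crossovers. Comparing them with the parentals, only the cv allele has switched, so cv is the middle locus and the order is w – cv – m.
Crossovers in the cv–m interval produce the single-crossover classes w cv m+ and w+ cv+ m (90 + 71 = 161) plus the double crossovers (14).
RF(cv–m) = (161 + 14) / 779 = 175/779 = 0.2246 → 22.5 m.u.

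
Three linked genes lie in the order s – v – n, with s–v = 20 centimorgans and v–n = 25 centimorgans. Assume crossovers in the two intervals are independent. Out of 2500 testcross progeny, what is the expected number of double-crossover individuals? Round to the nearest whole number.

Map distances give recombination frequencies of 0.200 and 0.250 for the two intervals.
With no interference, expected double-crossover frequency = 0.200 × 0.250 = 0.05000.
Expected number = 0.05000 × 2500 = 125.00 ≈ 125.

125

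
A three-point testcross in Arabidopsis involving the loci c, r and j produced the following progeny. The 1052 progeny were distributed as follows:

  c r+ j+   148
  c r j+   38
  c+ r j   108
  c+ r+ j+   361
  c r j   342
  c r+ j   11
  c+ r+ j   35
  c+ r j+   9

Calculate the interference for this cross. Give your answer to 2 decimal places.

The two most frequent reciprocal classes, c+ r+ j+ and c r j, are the parental types, so the F1 was c+ r+ j+ / c r j.
The two rarest classes, c+ r j+ and c r+ j, are the double crossovers. Comparing them with the parentals, only the r allele has switched, so r is the middle locus and the order is c – r – j.
c–r: (256 + 20)/1052 = 0.2624; r–j: (73 + 20)/1052 = 0.0884.
Expected DCO frequency = 0.2624 × 0.0884 ≈ 0.02320; observed = 20/1052 ≈ 0.01901.
Coefficient of coincidence = 0.01901/0.02320 ≈ 0.82; interference = 1 − 0.82 = 0.18.

0.18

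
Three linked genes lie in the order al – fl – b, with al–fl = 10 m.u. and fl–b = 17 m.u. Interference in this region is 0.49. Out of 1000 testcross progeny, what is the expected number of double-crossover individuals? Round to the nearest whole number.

Map distances give recombination frequencies of 0.100 and 0.170 for the two intervals.
With interference 0.49 (so coincidence = 0.51), expected double-crossover frequency = 0.100 × 0.170 × 0.51 = 0.00867.
Expected number = 0.00867 × 1000 = 8.67 ≈ 9.

9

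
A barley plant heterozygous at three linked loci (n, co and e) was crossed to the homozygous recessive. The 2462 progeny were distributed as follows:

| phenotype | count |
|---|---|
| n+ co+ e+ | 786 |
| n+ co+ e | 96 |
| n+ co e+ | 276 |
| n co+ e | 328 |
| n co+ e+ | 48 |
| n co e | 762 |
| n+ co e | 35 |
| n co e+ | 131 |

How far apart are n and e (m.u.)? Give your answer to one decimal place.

12.6 m.u.

The two most frequent reciprocal classes, n co e and n+ co+ e+, are the parental types, so the F1 was n co e / n+ co+ e+.
The two rarest classes, n+ co e and n co+ e+, are the double crossovers. Comparing them with the parentals, only the n allele has switched, so n is the middle locus and the order is e – n – co.
Crossovers in the e–n interval produce the single-crossover classes n co e+ and n+ co+ e (131 + 96 = 227) plus the double crossovers (83).
RF(e–n) = (227 + 83) / 2462 = 310/2462 = 0.1259 → 12.6 m.u.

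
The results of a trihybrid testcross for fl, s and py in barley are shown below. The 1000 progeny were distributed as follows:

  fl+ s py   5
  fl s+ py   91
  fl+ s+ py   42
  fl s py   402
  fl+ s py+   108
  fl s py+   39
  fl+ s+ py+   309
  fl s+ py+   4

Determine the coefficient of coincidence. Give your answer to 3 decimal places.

0.481

The two most frequent reciprocal classes, fl s py and fl+ s+ py+, are the parental types, so the F1 was fl s py / fl+ s+ py+.
The two rarest classes, fl+ s py and fl s+ py+, are the double crossovers. Comparing them with the parentals, only the fl allele has switched, so fl is the middle locus and the order is s – fl – py.
s–fl: (199 + 9)/1000 = 0.2080; fl–py: (81 + 9)/1000 = 0.0900.
Expected DCO frequency = 0.2080 × 0.0900 ≈ 0.01872; observed = 9/1000 ≈ 0.00900.
Coefficient of coincidence = 0.00900/0.01872 ≈ 0.481.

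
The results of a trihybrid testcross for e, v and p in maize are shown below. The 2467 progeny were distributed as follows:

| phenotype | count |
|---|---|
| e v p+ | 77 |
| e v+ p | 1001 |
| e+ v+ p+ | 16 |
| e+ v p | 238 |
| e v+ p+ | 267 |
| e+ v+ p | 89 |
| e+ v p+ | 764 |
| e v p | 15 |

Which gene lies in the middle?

v

The two most frequent reciprocal classes, e+ v p+ and e v+ p, are the parental types, so the F1 was e+ v p+ / e v+ p.
The two rarest classes, e+ v+ p+ and e v p, are the double crossovers. Comparing them with the parentals, only the v allele has switched, so v is the middle locus and the order is p – v – e.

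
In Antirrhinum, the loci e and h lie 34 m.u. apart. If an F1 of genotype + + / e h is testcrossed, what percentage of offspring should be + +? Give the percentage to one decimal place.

33.0%

A map distance of 34 m.u. corresponds to a recombination frequency of 0.340.
The F1 is + + / e h, so + + is a parental gamete class with expected frequency (1 − r)/2 = 0.660/2 = 0.3300.
That is 0.3300 = 33.0% of the progeny.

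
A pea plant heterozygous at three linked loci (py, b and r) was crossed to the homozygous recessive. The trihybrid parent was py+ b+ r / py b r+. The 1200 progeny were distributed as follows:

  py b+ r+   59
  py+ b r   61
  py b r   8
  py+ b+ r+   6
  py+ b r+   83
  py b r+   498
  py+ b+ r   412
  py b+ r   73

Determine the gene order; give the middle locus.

r

The two rarest classes, py+ b+ r+ and py b r, are the double crossovers. Comparing them with the parentals, only the r allele has switched, so r is the middle locus and the order is py – r – b.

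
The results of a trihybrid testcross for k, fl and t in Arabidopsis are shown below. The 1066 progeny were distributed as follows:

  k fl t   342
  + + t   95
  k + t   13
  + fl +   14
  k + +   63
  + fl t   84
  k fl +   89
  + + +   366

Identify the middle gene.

fl

The two most frequent reciprocal classes, + + + and k fl t, are the parental types, so the F1 was + + + / k fl t.
The two rarest classes, + fl + and k + t, are the double crossovers. Comparing them with the parentals, only the fl allele has switched, so fl is the middle locus and the order is t – fl – k.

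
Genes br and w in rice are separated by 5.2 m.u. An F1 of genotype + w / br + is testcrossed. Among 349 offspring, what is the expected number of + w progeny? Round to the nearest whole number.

A map distance of 5.2 m.u. corresponds to a recombination frequency of 0.052.
The F1 is + w / br +, so + w is a parental gamete class with expected frequency (1 − r)/2 = 0.948/2 = 0.4740.
Expected number = 0.4740 × 349 = 165.43 ≈ 165.

165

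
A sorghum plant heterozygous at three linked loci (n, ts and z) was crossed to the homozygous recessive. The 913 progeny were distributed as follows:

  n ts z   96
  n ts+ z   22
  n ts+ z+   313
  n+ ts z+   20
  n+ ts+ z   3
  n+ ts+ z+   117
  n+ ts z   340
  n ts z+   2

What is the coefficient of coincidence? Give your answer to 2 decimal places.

0.45

The two most frequent reciprocal classes, n+ ts z and n ts+ z+, are the parental types, so the F1 was n+ ts z / n ts+ z+.
The two rarest classes, n+ ts+ z and n ts z+, are the double crossovers. Comparing them with the parentals, only the ts allele has switched, so ts is the middle locus and the order is z – ts – n.
z–ts: (42 + 5)/913 = 0.0515; ts–n: (213 + 5)/913 = 0.2388.
Expected DCO frequency = 0.0515 × 0.2388 ≈ 0.01230; observed = 5/913 ≈ 0.00548.
Coefficient of coincidence = 0.00548/0.01230 ≈ 0.45.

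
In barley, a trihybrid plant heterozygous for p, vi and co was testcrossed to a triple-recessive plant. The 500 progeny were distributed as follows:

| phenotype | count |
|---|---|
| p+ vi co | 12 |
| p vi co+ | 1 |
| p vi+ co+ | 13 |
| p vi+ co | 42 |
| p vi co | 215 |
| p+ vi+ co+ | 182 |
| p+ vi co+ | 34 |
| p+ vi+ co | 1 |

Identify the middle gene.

co

The two most frequent reciprocal classes, p+ vi+ co+ and p vi co, are the parental types, so the F1 was p+ vi+ co+ / p vi co.
The two rarest classes, p+ vi+ co and p vi co+, are the double crossovers. Comparing them with the parentals, only the co allele has switched, so co is the middle locus and the order is vi – co – p.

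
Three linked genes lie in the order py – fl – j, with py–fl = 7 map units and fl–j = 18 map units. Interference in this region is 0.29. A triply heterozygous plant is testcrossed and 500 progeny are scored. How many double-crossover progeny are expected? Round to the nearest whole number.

4

Map distances give recombination frequencies of 0.070 and 0.180 for the two intervals.
With interference 0.29 (so coincidence = 0.71), expected double-crossover frequency = 0.070 × 0.180 × 0.71 = 0.00895.
Expected number = 0.00895 × 500 = 4.47 ≈ 4.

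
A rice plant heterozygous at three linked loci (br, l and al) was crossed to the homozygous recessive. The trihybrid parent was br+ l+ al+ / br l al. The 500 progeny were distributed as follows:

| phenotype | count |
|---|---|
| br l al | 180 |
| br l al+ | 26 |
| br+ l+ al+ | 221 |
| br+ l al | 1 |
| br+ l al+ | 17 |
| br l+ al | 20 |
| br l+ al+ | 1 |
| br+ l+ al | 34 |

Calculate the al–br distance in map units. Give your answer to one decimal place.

The two rarest classes, br l+ al+ and br+ l al, are the double crossovers. Comparing them with the parentals, only the br allele has switched, so br is the middle locus and the order is al – br – l.
Crossovers in the al–br interval produce the single-crossover classes br+ l+ al and br l al+ (34 + 26 = 60) plus the double crossovers (2).
RF(al–br) = (60 + 2) / 500 = 62/500 = 0.1240 → 12.4 map units.

12.4 map units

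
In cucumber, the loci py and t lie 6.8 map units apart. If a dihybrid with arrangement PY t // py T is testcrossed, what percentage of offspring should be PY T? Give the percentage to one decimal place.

A map distance of 6.8 map units corresponds to a recombination frequency of 0.068.
The F1 is PY t / py T, so PY T is a recombinant gamete class with expected frequency r/2 = 0.068/2 = 0.0340.
That is 0.0340 = 3.4% of the progeny.

3.4%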